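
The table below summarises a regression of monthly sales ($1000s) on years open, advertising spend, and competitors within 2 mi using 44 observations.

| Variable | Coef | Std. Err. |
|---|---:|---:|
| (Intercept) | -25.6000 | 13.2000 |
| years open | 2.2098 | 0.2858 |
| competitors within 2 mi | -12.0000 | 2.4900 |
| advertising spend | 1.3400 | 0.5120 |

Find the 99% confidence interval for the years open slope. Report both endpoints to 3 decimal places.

Read off: b = 2.2098, SE = 0.2858 for years open.
df = n − k − 1 = 44 − 3 − 1 = 40.
t* = t_{0.005, 40} = 2.704459.
Margin = t* × SE = 2.704459 × 0.2858 = 0.77293.
CI: 2.2098 ± 0.77293 → (1.437, 2.983).

(1.437, 2.983)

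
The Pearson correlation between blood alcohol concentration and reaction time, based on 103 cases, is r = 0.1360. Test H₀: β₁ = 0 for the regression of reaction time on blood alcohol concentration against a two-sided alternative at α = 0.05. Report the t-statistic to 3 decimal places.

t = r·√(n − 2)/√(1 − r²) = 0.1360·√101/√0.981504 = 1.380.
df = n − 2 = 101.
Two-sided p ≈ 0.1708, which is ≥ 0.05, so fail to reject H₀.
The data do not give significant evidence of a linear association between blood alcohol concentration and reaction time.

t = 1.380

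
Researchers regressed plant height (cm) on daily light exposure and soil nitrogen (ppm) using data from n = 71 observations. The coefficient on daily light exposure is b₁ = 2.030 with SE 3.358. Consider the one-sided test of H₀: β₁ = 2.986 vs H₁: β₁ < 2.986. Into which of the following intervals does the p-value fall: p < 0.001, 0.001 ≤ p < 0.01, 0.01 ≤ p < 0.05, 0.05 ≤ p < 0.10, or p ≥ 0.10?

p ≥ 0.10

t = (2.030 − 2.986) / 3.358 = -0.285.
df = n − k − 1 = 71 − 2 − 1 = 68.
One-sided p = P(T_{68} < t) ≈ 0.3884.
So p ≥ 0.10.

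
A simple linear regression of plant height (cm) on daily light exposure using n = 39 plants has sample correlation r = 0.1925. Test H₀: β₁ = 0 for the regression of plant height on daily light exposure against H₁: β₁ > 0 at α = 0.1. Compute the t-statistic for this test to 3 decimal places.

t = r·√(n − 2)/√(1 − r²) = 0.1925·√37/√0.962944 = 1.193.
df = n − 2 = 37.
One-sided p ≈ 0.1202, which is ≥ 0.1, so fail to reject H₀.
The data do not give significant evidence of a linear association between daily light exposure and plant height.

t = 1.193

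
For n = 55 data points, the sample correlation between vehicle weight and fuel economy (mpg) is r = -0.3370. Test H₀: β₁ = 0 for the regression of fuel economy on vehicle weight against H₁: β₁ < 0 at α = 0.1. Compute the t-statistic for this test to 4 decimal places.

t = r·√(n − 2)/√(1 − r²) = -0.3370·√53/√0.886431 = -2.6058.
df = n − 2 = 53.
One-sided p ≈ 0.0059, which is < 0.1, so reject H₀.
There is evidence of a linear association between vehicle weight and fuel economy.

t = -2.6058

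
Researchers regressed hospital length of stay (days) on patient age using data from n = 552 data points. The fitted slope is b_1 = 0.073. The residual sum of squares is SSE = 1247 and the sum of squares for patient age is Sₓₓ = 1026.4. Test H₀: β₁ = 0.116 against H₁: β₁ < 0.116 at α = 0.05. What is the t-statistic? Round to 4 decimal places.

t = -0.9149

MSE = SSE/(n − 2) = 1247/550 = 2.26727.
SE(b_1) = √(MSE/Sₓₓ) = √(2.26727/1026.4) = 0.0469995.
t = (0.073 − 0.116) / 0.0469995 = -0.9149.
df = n − 2 = 550.
One-sided p ≈ 0.1803, which is ≥ 0.05, so fail to reject H₀.
The data do not give significant evidence that the true slope on patient age is below 0.116 days per unit.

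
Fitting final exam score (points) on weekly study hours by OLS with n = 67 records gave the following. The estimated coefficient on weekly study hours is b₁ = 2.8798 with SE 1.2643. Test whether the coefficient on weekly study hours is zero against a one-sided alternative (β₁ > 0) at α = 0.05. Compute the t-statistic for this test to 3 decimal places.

H₀: β₁ = 0 vs H₁: β₁ > 0.
t = (b₁ − β₁⁰)/SE = 2.8798 / 1.2643 = 2.278.
df = n − 2 = 67 − 2 = 65.
One-sided p ≈ 0.0130, which is < 0.05, so reject H₀.
There is evidence that the true slope on weekly study hours is positive.

t = 2.278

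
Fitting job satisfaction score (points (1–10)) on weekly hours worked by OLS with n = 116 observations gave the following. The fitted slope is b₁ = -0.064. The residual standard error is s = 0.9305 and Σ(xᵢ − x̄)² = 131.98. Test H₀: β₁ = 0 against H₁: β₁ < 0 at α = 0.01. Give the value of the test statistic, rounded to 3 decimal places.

SE(b₁) = s/√Sₓₓ = 0.9305/√131.98 = 0.0809958.
t = -0.064 / 0.0809958 = -0.790.
df = n − 2 = 114.
One-sided p ≈ 0.2155, which is ≥ 0.01, so fail to reject H₀.
The data do not give significant evidence that the true slope on weekly hours worked is negative.

t = -0.790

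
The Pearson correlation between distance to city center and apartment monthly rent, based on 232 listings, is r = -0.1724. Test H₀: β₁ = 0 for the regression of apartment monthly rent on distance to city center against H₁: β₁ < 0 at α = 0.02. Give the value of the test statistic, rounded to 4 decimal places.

t = r·√(n − 2)/√(1 − r²) = -0.1724·√230/√0.970278 = -2.6543.
df = n − 2 = 230.
One-sided p ≈ 0.0043, which is < 0.02, so reject H₀.
There is evidence of a linear association between distance to city center and apartment monthly rent.

t = -2.6543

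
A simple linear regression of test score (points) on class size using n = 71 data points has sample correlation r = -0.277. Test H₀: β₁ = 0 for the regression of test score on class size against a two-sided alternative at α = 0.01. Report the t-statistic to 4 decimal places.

t = -2.3946

t = r·√(n − 2)/√(1 − r²) = -0.277·√69/√0.923271 = -2.3946.
df = n − 2 = 69.
Two-sided p ≈ 0.0194, which is ≥ 0.01, so fail to reject H₀.
The data do not give significant evidence of a linear association between class size and test score.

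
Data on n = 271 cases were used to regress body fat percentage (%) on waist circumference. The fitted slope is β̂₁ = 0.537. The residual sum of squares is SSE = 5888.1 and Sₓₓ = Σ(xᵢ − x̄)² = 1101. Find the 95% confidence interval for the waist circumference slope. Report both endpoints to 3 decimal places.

MSE = SSE/(n − 2) = 5888.1/269 = 21.8888.
SE(β̂₁) = √(MSE/Sₓₓ) = √(21.8888/1101) = 0.141.
df = n − 2 = 269.
t* = t_{0.025, 269} = 1.968822.
Margin = t* × SE = 1.968822 × 0.141 = 0.27760.
CI: 0.537 ± 0.27760 → (0.259, 0.815).
With 95% confidence, each one-unit increase in waist circumference is associated with a change of between 0.259 and 0.815 % in body fat percentage.

(0.259, 0.815)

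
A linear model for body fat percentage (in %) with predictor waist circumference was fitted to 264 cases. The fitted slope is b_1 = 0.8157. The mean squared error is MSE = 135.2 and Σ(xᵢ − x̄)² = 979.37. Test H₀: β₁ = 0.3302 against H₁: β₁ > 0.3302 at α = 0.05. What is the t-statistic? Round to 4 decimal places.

t = 1.3067

SE(b_1) = √(MSE/Sₓₓ) = √(135.2/979.37) = 0.371548.
t = (0.8157 − 0.3302) / 0.371548 = 1.3067.
df = n − 2 = 262.
One-sided p ≈ 0.0962, which is ≥ 0.05, so fail to reject H₀.
The data do not give significant evidence that the true slope on waist circumference exceeds 0.3302 % per unit.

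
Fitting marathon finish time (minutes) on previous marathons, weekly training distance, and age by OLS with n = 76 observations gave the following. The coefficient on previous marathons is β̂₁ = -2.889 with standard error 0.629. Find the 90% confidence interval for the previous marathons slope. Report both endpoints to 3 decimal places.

df = n − k − 1 = 76 − 3 − 1 = 72.
t* = t_{0.05, 72} = 1.666294.
Margin = t* × SE = 1.666294 × 0.629 = 1.04810.
CI: -2.889 ± 1.04810 → (-3.937, -1.841).
With 90% confidence, each one-unit increase in previous marathons is associated with a change of between -3.937 and -1.841 minutes in marathon finish time, holding the other predictors fixed.

(-3.937, -1.841)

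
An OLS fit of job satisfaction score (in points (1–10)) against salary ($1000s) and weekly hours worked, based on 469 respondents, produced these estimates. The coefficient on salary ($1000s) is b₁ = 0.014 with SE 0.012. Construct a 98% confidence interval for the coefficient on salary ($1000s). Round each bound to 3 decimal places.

df = n − k − 1 = 469 − 2 − 1 = 466.
t* = t_{0.01, 466} = 2.334377.
Margin = t* × SE = 2.334377 × 0.012 = 0.02801.
CI: 0.014 ± 0.02801 → (-0.014, 0.042).
With 98% confidence, each one-unit increase in salary ($1000s) is associated with a change of between -0.014 and 0.042 points (1–10) in job satisfaction score, holding the other predictors fixed.

(-0.014, 0.042)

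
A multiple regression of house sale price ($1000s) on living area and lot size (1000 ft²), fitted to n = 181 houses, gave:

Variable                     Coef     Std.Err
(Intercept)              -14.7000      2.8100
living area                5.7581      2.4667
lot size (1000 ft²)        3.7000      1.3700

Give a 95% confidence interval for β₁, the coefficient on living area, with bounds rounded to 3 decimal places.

Read off: b = 5.7581, SE = 2.4667 for living area.
df = n − k − 1 = 181 − 2 − 1 = 178.
t* = t_{0.025, 178} = 1.973381.
Margin = t* × SE = 1.973381 × 2.4667 = 4.86774.
CI: 5.7581 ± 4.86774 → (0.890, 10.626).

(0.890, 10.626)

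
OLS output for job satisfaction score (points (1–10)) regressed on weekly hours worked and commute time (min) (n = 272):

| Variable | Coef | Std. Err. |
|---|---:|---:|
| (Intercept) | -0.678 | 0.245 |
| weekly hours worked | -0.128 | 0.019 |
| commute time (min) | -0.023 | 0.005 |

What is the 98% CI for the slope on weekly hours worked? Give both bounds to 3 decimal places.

(-0.172, -0.084)

Read off: b = -0.128, SE = 0.019 for weekly hours worked.
df = n − k − 1 = 272 − 2 − 1 = 269.
t* = t_{0.01, 269} = 2.34029.
Margin = t* × SE = 2.34029 × 0.019 = 0.04447.
CI: -0.128 ± 0.04447 → (-0.172, -0.084).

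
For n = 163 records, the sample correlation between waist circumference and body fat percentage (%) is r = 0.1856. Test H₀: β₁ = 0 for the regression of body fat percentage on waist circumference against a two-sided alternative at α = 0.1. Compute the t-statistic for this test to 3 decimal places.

t = 2.397

t = r·√(n − 2)/√(1 − r²) = 0.1856·√161/√0.965553 = 2.397.
df = n − 2 = 161.
Two-sided p ≈ 0.0177, which is < 0.1, so reject H₀.
There is evidence of a linear association between waist circumference and body fat percentage.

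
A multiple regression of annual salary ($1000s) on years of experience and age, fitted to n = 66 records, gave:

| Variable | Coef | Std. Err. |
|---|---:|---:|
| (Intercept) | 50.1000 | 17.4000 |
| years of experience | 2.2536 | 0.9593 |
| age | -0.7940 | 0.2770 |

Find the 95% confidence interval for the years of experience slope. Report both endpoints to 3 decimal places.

Read off: b = 2.2536, SE = 0.9593 for years of experience.
df = n − k − 1 = 66 − 2 − 1 = 63.
t* = t_{0.025, 63} = 1.998341.
Margin = t* × SE = 1.998341 × 0.9593 = 1.91701.
CI: 2.2536 ± 1.91701 → (0.337, 4.171).

(0.337, 4.171)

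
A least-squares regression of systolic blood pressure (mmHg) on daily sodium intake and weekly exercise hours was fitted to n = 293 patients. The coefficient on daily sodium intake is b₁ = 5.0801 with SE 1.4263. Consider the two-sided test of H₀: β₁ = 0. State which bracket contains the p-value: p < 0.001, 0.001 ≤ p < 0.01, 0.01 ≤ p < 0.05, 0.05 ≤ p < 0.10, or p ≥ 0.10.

t = 5.0801 / 1.4263 = 3.562.
df = n − k − 1 = 293 − 2 − 1 = 290.
Two-sided p = 2·P(T_{290} > |t|) ≈ 0.0004.
So p < 0.001.

p < 0.001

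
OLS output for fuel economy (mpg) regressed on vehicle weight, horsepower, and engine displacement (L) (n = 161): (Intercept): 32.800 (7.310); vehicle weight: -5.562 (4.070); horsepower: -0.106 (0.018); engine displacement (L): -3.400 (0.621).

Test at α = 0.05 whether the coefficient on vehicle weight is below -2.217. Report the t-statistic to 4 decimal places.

Read off: b = -5.562, SE = 4.070 for vehicle weight.
H₀: β₁ = -2.217 vs H₁: β₁ < -2.217.
t = (-5.562 − (-2.217)) / 4.070 = -0.8219.
df = n − k − 1 = 161 − 3 − 1 = 157.
One-sided p ≈ 0.2062, which is ≥ 0.05, so fail to reject H₀.
The data do not give significant evidence that the true slope on vehicle weight is below -2.217 mpg per unit, holding the other predictors fixed.

t = -0.8219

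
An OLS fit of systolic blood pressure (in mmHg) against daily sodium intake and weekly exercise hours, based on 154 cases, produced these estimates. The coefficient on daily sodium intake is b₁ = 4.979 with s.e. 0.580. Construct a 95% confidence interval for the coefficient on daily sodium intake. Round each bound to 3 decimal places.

(3.833, 6.125)

df = n − k − 1 = 154 − 2 − 1 = 151.
t* = t_{0.025, 151} = 1.975799.
Margin = t* × SE = 1.975799 × 0.580 = 1.14596.
CI: 4.979 ± 1.14596 → (3.833, 6.125).
With 95% confidence, each one-unit increase in daily sodium intake is associated with a change of between 3.833 and 6.125 mmHg in systolic blood pressure, holding the other predictors fixed.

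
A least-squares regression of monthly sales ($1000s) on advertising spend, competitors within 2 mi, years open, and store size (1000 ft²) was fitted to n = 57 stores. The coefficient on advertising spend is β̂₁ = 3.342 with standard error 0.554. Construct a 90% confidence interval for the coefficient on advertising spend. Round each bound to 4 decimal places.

df = n − k − 1 = 57 − 4 − 1 = 52.
t* = t_{0.05, 52} = 1.674689.
Margin = t* × SE = 1.674689 × 0.554 = 0.927778.
CI: 3.342 ± 0.927778 → (2.4142, 4.2698).
With 90% confidence, each one-unit increase in advertising spend is associated with a change of between 2.4142 and 4.2698 $1000s in monthly sales, holding the other predictors fixed.

(2.4142, 4.2698)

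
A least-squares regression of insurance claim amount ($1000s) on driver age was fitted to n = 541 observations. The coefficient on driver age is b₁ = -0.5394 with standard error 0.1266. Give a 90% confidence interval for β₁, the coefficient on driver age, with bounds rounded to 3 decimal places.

(-0.748, -0.331)

df = n − 2 = 541 − 2 = 539.
t* = t_{0.05, 539} = 1.647686.
Margin = t* × SE = 1.647686 × 0.1266 = 0.20860.
CI: -0.5394 ± 0.20860 → (-0.748, -0.331).
With 90% confidence, each one-unit increase in driver age is associated with a change of between -0.748 and -0.331 $1000s in insurance claim amount.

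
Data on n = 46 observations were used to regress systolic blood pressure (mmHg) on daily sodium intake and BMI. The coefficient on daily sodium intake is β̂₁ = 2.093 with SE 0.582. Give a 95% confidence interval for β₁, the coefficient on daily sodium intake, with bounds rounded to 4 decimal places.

df = n − k − 1 = 46 − 2 − 1 = 43.
t* = t_{0.025, 43} = 2.016692.
Margin = t* × SE = 2.016692 × 0.582 = 1.173715.
CI: 2.093 ± 1.173715 → (0.9193, 3.2667).
With 95% confidence, each one-unit increase in daily sodium intake is associated with a change of between 0.9193 and 3.2667 mmHg in systolic blood pressure, holding the other predictors fixed.

(0.9193, 3.2667)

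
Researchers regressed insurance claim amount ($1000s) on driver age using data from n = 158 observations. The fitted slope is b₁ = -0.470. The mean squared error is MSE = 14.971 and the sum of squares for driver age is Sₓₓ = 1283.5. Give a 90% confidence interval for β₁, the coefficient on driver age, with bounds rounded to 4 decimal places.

(-0.6487, -0.2913)

SE(b₁) = √(MSE/Sₓₓ) = √(14.971/1283.5) = 0.108001.
df = n − 2 = 156.
t* = t_{0.05, 156} = 1.65468.
Margin = t* × SE = 1.65468 × 0.108001 = 0.178707.
CI: -0.470 ± 0.178707 → (-0.6487, -0.2913).
With 90% confidence, each one-unit increase in driver age is associated with a change of between -0.6487 and -0.2913 $1000s in insurance claim amount.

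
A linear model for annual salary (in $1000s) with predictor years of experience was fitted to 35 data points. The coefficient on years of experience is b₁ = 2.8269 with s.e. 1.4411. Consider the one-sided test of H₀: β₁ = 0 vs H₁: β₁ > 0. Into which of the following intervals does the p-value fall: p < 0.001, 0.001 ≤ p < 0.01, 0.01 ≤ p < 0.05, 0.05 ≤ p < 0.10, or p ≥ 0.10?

t = 2.8269 / 1.4411 = 1.962.
df = n − 2 = 35 − 2 = 33.
One-sided p = P(T_{33} > t) ≈ 0.0291.
So 0.01 ≤ p < 0.05.

0.01 ≤ p < 0.05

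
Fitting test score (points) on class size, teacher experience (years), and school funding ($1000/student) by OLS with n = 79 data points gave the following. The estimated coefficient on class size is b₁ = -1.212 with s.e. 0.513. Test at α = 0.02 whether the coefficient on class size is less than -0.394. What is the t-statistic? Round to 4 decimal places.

H₀: β₁ = -0.394 vs H₁: β₁ < -0.394.
t = (b₁ − β₁⁰)/SE = (-1.212 − (-0.394)) / 0.513 = -1.5945.
df = n − k − 1 = 79 − 3 − 1 = 75.
One-sided p ≈ 0.0575, which is ≥ 0.02, so fail to reject H₀.
The data do not give significant evidence that the true slope on class size is below -0.394 points per unit, holding the other predictors fixed.

t = -1.5945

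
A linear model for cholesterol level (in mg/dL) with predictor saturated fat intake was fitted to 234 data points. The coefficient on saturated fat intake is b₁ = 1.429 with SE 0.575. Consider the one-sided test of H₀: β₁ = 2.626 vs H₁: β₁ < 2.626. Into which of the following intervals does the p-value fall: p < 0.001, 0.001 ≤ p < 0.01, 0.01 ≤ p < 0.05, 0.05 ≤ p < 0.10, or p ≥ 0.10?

0.01 ≤ p < 0.05

t = (1.429 − 2.626) / 0.575 = -2.082.
df = n − 2 = 234 − 2 = 232.
One-sided p = P(T_{232} < t) ≈ 0.0192.
So 0.01 ≤ p < 0.05.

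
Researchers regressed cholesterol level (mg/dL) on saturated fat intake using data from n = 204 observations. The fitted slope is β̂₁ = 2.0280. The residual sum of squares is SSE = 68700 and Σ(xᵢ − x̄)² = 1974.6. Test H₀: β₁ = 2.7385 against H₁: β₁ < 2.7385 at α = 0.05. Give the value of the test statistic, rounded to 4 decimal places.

MSE = SSE/(n − 2) = 68700/202 = 340.099.
SE(β̂₁) = √(MSE/Sₓₓ) = √(340.099/1974.6) = 0.415014.
t = (2.0280 − 2.7385) / 0.415014 = -1.7120.
df = n − 2 = 202.
One-sided p ≈ 0.0442, which is < 0.05, so reject H₀.
There is evidence that the true slope on saturated fat intake is below 2.7385 mg/dL per unit.

t = -1.7120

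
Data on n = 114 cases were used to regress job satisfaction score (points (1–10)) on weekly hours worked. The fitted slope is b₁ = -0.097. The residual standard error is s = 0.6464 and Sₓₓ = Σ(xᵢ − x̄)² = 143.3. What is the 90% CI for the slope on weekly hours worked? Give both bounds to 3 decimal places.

(-0.187, -0.007)

SE(b₁) = s/√Sₓₓ = 0.6464/√143.3 = 0.0539981.
df = n − 2 = 112.
t* = t_{0.05, 112} = 1.658573.
Margin = t* × SE = 1.658573 × 0.0539981 = 0.08956.
CI: -0.097 ± 0.08956 → (-0.187, -0.007).
With 90% confidence, each one-unit increase in weekly hours worked is associated with a change of between -0.187 and -0.007 points (1–10) in job satisfaction score.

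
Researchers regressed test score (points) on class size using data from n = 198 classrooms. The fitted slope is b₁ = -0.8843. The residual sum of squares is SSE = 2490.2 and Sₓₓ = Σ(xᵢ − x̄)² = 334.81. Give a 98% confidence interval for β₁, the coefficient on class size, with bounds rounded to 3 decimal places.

MSE = SSE/(n − 2) = 2490.2/196 = 12.7051.
SE(b₁) = √(MSE/Sₓₓ) = √(12.7051/334.81) = 0.1948.
df = n − 2 = 196.
t* = t_{0.01, 196} = 2.345524.
Margin = t* × SE = 2.345524 × 0.1948 = 0.45691.
CI: -0.8843 ± 0.45691 → (-1.341, -0.427).
With 98% confidence, each one-unit increase in class size is associated with a change of between -1.341 and -0.427 points in test score.

(-1.341, -0.427)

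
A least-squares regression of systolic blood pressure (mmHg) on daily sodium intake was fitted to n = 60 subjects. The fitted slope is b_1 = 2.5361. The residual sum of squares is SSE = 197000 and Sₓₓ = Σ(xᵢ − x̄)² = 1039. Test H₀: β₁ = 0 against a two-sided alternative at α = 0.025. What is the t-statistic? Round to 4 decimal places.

MSE = SSE/(n − 2) = 197000/58 = 3396.55.
SE(b_1) = √(MSE/Sₓₓ) = √(3396.55/1039) = 1.80805.
t = 2.5361 / 1.80805 = 1.4027.
df = n − 2 = 58.
Two-sided p ≈ 0.1660, which is ≥ 0.025, so fail to reject H₀.
The data do not give significant evidence of an association between daily sodium intake and systolic blood pressure.

t = 1.4027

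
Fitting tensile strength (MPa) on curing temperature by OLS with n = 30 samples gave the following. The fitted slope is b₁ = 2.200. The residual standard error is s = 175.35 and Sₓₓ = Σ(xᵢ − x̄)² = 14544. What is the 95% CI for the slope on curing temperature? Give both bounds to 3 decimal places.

(-0.778, 5.178)

SE(b₁) = s/√Sₓₓ = 175.35/√14544 = 1.454.
df = n − 2 = 28.
t* = t_{0.025, 28} = 2.048407.
Margin = t* × SE = 2.048407 × 1.454 = 2.97838.
CI: 2.200 ± 2.97838 → (-0.778, 5.178).
With 95% confidence, each one-unit increase in curing temperature is associated with a change of between -0.778 and 5.178 MPa in tensile strength.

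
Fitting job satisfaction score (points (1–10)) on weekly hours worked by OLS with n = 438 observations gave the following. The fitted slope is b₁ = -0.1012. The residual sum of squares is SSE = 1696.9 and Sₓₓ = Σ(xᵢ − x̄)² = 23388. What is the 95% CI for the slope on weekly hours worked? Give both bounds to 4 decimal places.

(-0.1266, -0.0758)

MSE = SSE/(n − 2) = 1696.9/436 = 3.89197.
SE(b₁) = √(MSE/Sₓₓ) = √(3.89197/23388) = 0.0129.
df = n − 2 = 436.
t* = t_{0.025, 436} = 1.96542.
Margin = t* × SE = 1.96542 × 0.0129 = 0.025354.
CI: -0.1012 ± 0.025354 → (-0.1266, -0.0758).
With 95% confidence, each one-unit increase in weekly hours worked is associated with a change of between -0.1266 and -0.0758 points (1–10) in job satisfaction score.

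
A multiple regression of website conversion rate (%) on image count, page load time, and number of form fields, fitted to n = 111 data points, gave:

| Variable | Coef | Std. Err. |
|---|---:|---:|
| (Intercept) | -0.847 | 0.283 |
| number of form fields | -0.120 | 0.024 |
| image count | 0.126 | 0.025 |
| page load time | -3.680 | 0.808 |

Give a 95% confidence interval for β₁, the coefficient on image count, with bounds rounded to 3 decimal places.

Read off: b = 0.126, SE = 0.025 for image count.
df = n − k − 1 = 111 − 3 − 1 = 107.
t* = t_{0.025, 107} = 1.982383.
Margin = t* × SE = 1.982383 × 0.025 = 0.04956.
CI: 0.126 ± 0.04956 → (0.076, 0.176).

(0.076, 0.176)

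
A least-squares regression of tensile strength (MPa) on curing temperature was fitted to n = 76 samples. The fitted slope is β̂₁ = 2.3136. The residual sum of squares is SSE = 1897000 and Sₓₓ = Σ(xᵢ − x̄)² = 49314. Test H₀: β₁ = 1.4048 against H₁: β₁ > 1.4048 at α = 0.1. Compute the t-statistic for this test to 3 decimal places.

t = 1.260

MSE = SSE/(n − 2) = 1897000/74 = 25635.1.
SE(β̂₁) = √(MSE/Sₓₓ) = √(25635.1/49314) = 0.720996.
t = (2.3136 − 1.4048) / 0.720996 = 1.260.
df = n − 2 = 74.
One-sided p ≈ 0.1057, which is ≥ 0.1, so fail to reject H₀.
The data do not give significant evidence that the true slope on curing temperature exceeds 1.4048 MPa per unit.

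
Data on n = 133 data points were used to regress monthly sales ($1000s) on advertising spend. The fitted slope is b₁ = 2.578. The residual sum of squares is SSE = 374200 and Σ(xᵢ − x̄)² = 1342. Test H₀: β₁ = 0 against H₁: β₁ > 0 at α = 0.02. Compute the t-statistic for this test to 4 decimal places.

MSE = SSE/(n − 2) = 374200/131 = 2856.49.
SE(b₁) = √(MSE/Sₓₓ) = √(2856.49/1342) = 1.45895.
t = 2.578 / 1.45895 = 1.7670.
df = n − 2 = 131.
One-sided p ≈ 0.0398, which is ≥ 0.02, so fail to reject H₀.
The data do not give significant evidence that the true slope on advertising spend is positive.

t = 1.7670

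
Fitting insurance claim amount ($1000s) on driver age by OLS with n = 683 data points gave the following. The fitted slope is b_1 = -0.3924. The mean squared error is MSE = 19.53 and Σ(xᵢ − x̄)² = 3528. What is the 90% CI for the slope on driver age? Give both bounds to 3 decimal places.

(-0.515, -0.270)

SE(b_1) = √(MSE/Sₓₓ) = √(19.53/3528) = 0.0744024.
df = n − 2 = 681.
t* = t_{0.05, 681} = 1.647094.
Margin = t* × SE = 1.647094 × 0.0744024 = 0.12255.
CI: -0.3924 ± 0.12255 → (-0.515, -0.270).
With 90% confidence, each one-unit increase in driver age is associated with a change of between -0.515 and -0.270 $1000s in insurance claim amount.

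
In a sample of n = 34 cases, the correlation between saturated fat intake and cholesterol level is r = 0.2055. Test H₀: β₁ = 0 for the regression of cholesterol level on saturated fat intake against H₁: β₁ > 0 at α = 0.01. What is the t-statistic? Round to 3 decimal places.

t = 1.188

t = r·√(n − 2)/√(1 − r²) = 0.2055·√32/√0.95777 = 1.188.
df = n − 2 = 32.
One-sided p ≈ 0.1218, which is ≥ 0.01, so fail to reject H₀.
The data do not give significant evidence of a linear association between saturated fat intake and cholesterol level.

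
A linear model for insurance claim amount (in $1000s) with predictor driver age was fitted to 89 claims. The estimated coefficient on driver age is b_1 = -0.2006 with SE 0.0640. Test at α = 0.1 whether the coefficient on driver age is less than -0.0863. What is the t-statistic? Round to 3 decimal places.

H₀: β₁ = -0.0863 vs H₁: β₁ < -0.0863.
t = (b_1 − β₁⁰)/SE = (-0.2006 − (-0.0863)) / 0.0640 = -1.786.
df = n − 2 = 89 − 2 = 87.
One-sided p ≈ 0.0388, which is < 0.1, so reject H₀.
There is evidence that the true slope on driver age is below -0.0863 $1000s per unit.

t = -1.786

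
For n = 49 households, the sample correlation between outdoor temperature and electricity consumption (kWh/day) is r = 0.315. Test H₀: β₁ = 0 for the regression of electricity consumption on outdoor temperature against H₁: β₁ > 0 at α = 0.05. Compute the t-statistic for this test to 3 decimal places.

t = 2.275

t = r·√(n − 2)/√(1 − r²) = 0.315·√47/√0.900775 = 2.275.
df = n − 2 = 47.
One-sided p ≈ 0.0137, which is < 0.05, so reject H₀.
There is evidence of a linear association between outdoor temperature and electricity consumption.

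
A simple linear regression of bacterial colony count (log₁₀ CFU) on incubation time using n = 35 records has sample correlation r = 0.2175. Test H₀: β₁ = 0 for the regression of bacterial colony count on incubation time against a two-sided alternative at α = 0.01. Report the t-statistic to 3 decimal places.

t = 1.280

t = r·√(n − 2)/√(1 − r²) = 0.2175·√33/√0.952694 = 1.280.
df = n − 2 = 33.
Two-sided p ≈ 0.2094, which is ≥ 0.01, so fail to reject H₀.
The data do not give significant evidence of a linear association between incubation time and bacterial colony count.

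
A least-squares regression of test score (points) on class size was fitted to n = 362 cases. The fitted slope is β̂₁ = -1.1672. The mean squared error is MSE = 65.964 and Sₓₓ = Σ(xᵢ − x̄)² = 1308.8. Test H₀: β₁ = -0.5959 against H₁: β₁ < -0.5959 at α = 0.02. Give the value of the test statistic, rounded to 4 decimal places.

SE(β̂₁) = √(MSE/Sₓₓ) = √(65.964/1308.8) = 0.2245.
t = (-1.1672 − (-0.5959)) / 0.2245 = -2.5448.
df = n − 2 = 360.
One-sided p ≈ 0.0057, which is < 0.02, so reject H₀.
There is evidence that the true slope on class size is below -0.5959 points per unit.

t = -2.5448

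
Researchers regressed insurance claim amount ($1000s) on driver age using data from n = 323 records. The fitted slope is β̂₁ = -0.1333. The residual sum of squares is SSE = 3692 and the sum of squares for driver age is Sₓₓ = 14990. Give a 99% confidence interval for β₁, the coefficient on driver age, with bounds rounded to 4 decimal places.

(-0.2051, -0.0615)

MSE = SSE/(n − 2) = 3692/321 = 11.5016.
SE(β̂₁) = √(MSE/Sₓₓ) = √(11.5016/14990) = 0.0276999.
df = n − 2 = 321.
t* = t_{0.005, 321} = 2.591232.
Margin = t* × SE = 2.591232 × 0.0276999 = 0.071777.
CI: -0.1333 ± 0.071777 → (-0.2051, -0.0615).
With 99% confidence, each one-unit increase in driver age is associated with a change of between -0.2051 and -0.0615 $1000s in insurance claim amount.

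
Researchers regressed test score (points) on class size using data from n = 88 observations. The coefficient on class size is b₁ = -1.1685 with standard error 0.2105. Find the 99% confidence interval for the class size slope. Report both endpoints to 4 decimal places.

(-1.7230, -0.6140)

df = n − 2 = 88 − 2 = 86.
t* = t_{0.005, 86} = 2.634212.
Margin = t* × SE = 2.634212 × 0.2105 = 0.554502.
CI: -1.1685 ± 0.554502 → (-1.7230, -0.6140).
With 99% confidence, each one-unit increase in class size is associated with a change of between -1.7230 and -0.6140 points in test score.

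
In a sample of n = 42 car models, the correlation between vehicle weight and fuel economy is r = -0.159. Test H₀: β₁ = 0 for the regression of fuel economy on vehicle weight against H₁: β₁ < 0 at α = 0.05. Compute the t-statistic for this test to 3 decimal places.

t = r·√(n − 2)/√(1 − r²) = -0.159·√40/√0.974719 = -1.019.
df = n − 2 = 40.
One-sided p ≈ 0.1573, which is ≥ 0.05, so fail to reject H₀.
The data do not give significant evidence of a linear association between vehicle weight and fuel economy.

t = -1.019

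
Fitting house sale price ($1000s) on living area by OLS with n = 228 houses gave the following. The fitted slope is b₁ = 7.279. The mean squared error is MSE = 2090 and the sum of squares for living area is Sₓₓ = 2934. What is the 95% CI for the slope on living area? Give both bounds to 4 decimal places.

SE(b₁) = √(MSE/Sₓₓ) = √(2090/2934) = 0.844001.
df = n − 2 = 226.
t* = t_{0.025, 226} = 1.970516.
Margin = t* × SE = 1.970516 × 0.844001 = 1.663118.
CI: 7.279 ± 1.663118 → (5.6159, 8.9421).
With 95% confidence, each one-unit increase in living area is associated with a change of between 5.6159 and 8.9421 $1000s in house sale price.

(5.6159, 8.9421)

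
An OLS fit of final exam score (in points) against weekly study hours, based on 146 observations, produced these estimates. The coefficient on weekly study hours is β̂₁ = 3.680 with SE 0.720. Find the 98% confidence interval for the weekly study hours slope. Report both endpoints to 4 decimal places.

(1.9862, 5.3738)

df = n − 2 = 146 − 2 = 144.
t* = t_{0.01, 144} = 2.352522.
Margin = t* × SE = 2.352522 × 0.720 = 1.693816.
CI: 3.680 ± 1.693816 → (1.9862, 5.3738).
With 98% confidence, each one-unit increase in weekly study hours is associated with a change of between 1.9862 and 5.3738 points in final exam score.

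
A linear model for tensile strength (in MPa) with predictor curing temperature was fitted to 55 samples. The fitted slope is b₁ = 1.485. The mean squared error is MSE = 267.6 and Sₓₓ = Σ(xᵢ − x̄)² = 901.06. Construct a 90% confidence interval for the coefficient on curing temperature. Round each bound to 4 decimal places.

SE(b₁) = √(MSE/Sₓₓ) = √(267.6/901.06) = 0.544962.
df = n − 2 = 53.
t* = t_{0.05, 53} = 1.674116.
Margin = t* × SE = 1.674116 × 0.544962 = 0.912330.
CI: 1.485 ± 0.912330 → (0.5727, 2.3973).
With 90% confidence, each one-unit increase in curing temperature is associated with a change of between 0.5727 and 2.3973 MPa in tensile strength.

(0.5727, 2.3973)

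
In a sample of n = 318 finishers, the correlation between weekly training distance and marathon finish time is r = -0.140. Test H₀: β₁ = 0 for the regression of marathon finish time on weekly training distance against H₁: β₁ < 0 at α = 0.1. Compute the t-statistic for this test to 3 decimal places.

t = -2.513

t = r·√(n − 2)/√(1 − r²) = -0.140·√316/√0.9804 = -2.513.
df = n − 2 = 316.
One-sided p ≈ 0.0062, which is < 0.1, so reject H₀.
There is evidence of a linear association between weekly training distance and marathon finish time.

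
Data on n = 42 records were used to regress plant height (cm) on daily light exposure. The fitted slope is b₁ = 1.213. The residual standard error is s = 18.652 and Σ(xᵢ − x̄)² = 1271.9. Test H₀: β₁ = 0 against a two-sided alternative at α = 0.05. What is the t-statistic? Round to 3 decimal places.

t = 2.319

SE(b₁) = s/√Sₓₓ = 18.652/√1271.9 = 0.522997.
t = 1.213 / 0.522997 = 2.319.
df = n − 2 = 40.
Two-sided p ≈ 0.0256, which is < 0.05, so reject H₀.
There is evidence that daily light exposure is associated with plant height.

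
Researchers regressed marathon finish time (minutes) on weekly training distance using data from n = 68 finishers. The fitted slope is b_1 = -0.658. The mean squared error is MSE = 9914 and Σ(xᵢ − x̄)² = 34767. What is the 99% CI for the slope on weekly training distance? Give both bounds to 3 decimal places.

SE(b_1) = √(MSE/Sₓₓ) = √(9914/34767) = 0.533999.
df = n − 2 = 66.
t* = t_{0.005, 66} = 2.652394.
Margin = t* × SE = 2.652394 × 0.533999 = 1.41638.
CI: -0.658 ± 1.41638 → (-2.074, 0.758).
With 99% confidence, each one-unit increase in weekly training distance is associated with a change of between -2.074 and 0.758 minutes in marathon finish time.

(-2.074, 0.758)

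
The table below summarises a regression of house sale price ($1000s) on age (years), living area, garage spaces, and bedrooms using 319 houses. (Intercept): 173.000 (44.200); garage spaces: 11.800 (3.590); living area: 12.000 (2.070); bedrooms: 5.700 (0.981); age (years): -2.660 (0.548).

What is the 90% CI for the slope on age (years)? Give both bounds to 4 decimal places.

Read off: b = -2.660, SE = 0.548 for age (years).
df = n − k − 1 = 319 − 4 − 1 = 314.
t* = t_{0.05, 314} = 1.649721.
Margin = t* × SE = 1.649721 × 0.548 = 0.904047.
CI: -2.660 ± 0.904047 → (-3.5640, -1.7560).

(-3.5640, -1.7560)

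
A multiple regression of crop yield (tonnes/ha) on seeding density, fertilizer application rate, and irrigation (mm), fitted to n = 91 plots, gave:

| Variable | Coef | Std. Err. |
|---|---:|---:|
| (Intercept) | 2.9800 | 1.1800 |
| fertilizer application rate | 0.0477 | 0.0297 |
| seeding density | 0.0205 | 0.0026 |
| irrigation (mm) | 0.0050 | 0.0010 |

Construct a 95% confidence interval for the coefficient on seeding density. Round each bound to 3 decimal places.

Read off: b = 0.0205, SE = 0.0026 for seeding density.
df = n − k − 1 = 91 − 3 − 1 = 87.
t* = t_{0.025, 87} = 1.987608.
Margin = t* × SE = 1.987608 × 0.0026 = 0.00517.
CI: 0.0205 ± 0.00517 → (0.015, 0.026).

(0.015, 0.026)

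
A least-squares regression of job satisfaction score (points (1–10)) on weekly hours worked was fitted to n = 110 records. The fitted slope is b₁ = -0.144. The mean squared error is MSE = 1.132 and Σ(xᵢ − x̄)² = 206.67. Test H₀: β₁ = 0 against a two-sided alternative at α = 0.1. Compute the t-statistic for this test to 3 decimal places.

SE(b₁) = √(MSE/Sₓₓ) = √(1.132/206.67) = 0.074009.
t = -0.144 / 0.074009 = -1.946.
df = n − 2 = 108.
Two-sided p ≈ 0.0543, which is < 0.1, so reject H₀.
There is evidence that weekly hours worked is associated with job satisfaction score.

t = -1.946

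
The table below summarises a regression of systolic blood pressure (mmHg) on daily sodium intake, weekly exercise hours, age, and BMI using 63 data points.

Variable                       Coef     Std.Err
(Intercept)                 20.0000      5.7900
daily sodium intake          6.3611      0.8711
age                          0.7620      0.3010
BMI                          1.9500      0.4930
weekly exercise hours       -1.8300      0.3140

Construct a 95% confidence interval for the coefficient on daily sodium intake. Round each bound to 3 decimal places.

Read off: b = 6.3611, SE = 0.8711 for daily sodium intake.
df = n − k − 1 = 63 − 4 − 1 = 58.
t* = t_{0.025, 58} = 2.001717.
Margin = t* × SE = 2.001717 × 0.8711 = 1.74370.
CI: 6.3611 ± 1.74370 → (4.617, 8.105).

(4.617, 8.105)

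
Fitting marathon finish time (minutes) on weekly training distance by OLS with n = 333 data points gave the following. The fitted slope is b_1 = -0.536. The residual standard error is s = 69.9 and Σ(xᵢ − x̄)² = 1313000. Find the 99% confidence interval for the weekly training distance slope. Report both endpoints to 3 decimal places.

(-0.694, -0.378)

SE(b_1) = s/√Sₓₓ = 69.9/√1313000 = 0.0610021.
df = n − 2 = 331.
t* = t_{0.005, 331} = 2.590764.
Margin = t* × SE = 2.590764 × 0.0610021 = 0.15804.
CI: -0.536 ± 0.15804 → (-0.694, -0.378).
With 99% confidence, each one-unit increase in weekly training distance is associated with a change of between -0.694 and -0.378 minutes in marathon finish time.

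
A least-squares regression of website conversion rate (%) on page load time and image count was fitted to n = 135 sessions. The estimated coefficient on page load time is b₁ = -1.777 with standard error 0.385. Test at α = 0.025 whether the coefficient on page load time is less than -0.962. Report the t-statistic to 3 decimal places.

t = -2.117

H₀: β₁ = -0.962 vs H₁: β₁ < -0.962.
t = (b₁ − β₁⁰)/SE = (-1.777 − (-0.962)) / 0.385 = -2.117.
df = n − k − 1 = 135 − 2 − 1 = 132.
One-sided p ≈ 0.0181, which is < 0.025, so reject H₀.
There is evidence that the true slope on page load time is below -0.962 % per unit, holding the other predictors fixed.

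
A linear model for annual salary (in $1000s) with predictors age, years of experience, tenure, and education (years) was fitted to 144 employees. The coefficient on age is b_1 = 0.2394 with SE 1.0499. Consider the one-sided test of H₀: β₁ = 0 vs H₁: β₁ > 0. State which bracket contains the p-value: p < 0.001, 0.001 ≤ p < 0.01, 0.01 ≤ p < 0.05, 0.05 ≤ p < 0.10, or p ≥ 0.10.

t = 0.2394 / 1.0499 = 0.228.
df = n − k − 1 = 144 − 4 − 1 = 139.
One-sided p = P(T_{139} > t) ≈ 0.4100.
So p ≥ 0.10.

p ≥ 0.10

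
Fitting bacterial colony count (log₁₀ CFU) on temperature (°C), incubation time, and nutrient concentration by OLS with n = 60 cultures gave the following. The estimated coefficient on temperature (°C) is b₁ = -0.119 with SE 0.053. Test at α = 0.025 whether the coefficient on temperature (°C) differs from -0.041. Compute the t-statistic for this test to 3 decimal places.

H₀: β₁ = -0.041 vs H₁: β₁ ≠ -0.041.
t = (b₁ − β₁⁰)/SE = (-0.119 − (-0.041)) / 0.053 = -1.472.
df = n − k − 1 = 60 − 3 − 1 = 56.
Two-sided p ≈ 0.1467, which is ≥ 0.025, so fail to reject H₀.
The data are consistent with a true slope of -0.041 log₁₀ CFU per unit of temperature (°C), holding the other predictors fixed.

t = -1.472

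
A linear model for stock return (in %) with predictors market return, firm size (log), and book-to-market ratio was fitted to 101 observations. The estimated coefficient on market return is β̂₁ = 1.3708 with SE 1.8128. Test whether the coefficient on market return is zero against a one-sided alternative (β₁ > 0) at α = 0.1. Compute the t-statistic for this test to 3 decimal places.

t = 0.756

H₀: β₁ = 0 vs H₁: β₁ > 0.
t = (β̂₁ − β₁⁰)/SE = 1.3708 / 1.8128 = 0.756.
df = n − k − 1 = 101 − 3 − 1 = 97.
One-sided p ≈ 0.2257, which is ≥ 0.1, so fail to reject H₀.
The data do not give significant evidence that the true slope on market return is positive, holding the other predictors fixed.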